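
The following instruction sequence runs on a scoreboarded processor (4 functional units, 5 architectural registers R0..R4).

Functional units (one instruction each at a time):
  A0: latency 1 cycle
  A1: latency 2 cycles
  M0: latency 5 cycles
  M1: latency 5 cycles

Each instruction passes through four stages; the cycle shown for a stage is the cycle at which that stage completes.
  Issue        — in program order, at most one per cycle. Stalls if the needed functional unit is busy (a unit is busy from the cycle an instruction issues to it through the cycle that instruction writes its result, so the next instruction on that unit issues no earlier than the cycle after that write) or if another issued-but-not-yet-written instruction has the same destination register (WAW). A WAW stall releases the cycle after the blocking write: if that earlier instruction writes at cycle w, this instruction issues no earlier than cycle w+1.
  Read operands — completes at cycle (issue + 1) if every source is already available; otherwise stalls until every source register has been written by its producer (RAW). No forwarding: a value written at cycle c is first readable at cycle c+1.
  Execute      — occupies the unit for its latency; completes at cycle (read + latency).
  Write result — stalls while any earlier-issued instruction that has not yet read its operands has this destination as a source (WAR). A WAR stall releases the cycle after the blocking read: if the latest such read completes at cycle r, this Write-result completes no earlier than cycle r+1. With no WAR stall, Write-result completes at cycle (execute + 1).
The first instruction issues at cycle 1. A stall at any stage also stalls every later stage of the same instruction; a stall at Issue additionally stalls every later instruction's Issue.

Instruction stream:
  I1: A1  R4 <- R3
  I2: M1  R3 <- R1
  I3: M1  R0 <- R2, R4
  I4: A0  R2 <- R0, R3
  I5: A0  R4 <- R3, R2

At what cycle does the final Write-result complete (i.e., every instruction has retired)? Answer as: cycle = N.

I1: IS=1 RO=2 EX=4 WR=5
I2: IS=2 RO=3 EX=8 WR=9
I3: IS=10 RO=11 EX=16 WR=17  [struct: M1 busy until I2 writes@9]
I4: IS=11 RO=18 EX=19 WR=20  [RAW R0: wait I3 write@17]
I5: IS=21 RO=22 EX=23 WR=24  [struct: A0 busy until I4 writes@20]

cycle = 24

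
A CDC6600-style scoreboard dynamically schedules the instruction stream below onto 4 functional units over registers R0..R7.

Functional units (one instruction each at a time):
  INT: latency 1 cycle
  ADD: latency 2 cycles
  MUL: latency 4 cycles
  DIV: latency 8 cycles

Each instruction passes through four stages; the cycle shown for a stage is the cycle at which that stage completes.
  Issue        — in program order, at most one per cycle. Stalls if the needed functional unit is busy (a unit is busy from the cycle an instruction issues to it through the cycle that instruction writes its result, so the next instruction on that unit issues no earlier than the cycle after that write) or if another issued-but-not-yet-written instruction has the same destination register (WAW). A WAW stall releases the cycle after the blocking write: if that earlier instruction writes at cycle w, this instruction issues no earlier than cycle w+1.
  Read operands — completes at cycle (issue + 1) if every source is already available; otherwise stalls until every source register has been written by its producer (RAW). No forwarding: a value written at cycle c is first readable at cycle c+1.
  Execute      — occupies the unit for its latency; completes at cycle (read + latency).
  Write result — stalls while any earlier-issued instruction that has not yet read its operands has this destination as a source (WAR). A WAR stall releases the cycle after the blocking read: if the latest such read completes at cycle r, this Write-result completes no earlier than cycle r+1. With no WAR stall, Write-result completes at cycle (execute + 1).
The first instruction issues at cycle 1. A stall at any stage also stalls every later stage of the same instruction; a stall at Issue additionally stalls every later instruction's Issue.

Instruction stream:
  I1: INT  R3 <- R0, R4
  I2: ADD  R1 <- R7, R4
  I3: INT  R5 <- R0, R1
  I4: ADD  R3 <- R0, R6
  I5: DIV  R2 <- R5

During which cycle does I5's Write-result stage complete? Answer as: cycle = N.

I1 -> (1, 2, 3, 4)
I2 -> (2, 3, 5, 6)
I3 -> (5, 7, 8, 9)  // struct: INT busy until I1 writes@4, RAW R1: wait I2 write@6
I4 -> (7, 8, 10, 11)  // struct: ADD busy until I2 writes@6
I5 -> (8, 10, 18, 19)  // RAW R5: wait I3 write@9

cycle = 19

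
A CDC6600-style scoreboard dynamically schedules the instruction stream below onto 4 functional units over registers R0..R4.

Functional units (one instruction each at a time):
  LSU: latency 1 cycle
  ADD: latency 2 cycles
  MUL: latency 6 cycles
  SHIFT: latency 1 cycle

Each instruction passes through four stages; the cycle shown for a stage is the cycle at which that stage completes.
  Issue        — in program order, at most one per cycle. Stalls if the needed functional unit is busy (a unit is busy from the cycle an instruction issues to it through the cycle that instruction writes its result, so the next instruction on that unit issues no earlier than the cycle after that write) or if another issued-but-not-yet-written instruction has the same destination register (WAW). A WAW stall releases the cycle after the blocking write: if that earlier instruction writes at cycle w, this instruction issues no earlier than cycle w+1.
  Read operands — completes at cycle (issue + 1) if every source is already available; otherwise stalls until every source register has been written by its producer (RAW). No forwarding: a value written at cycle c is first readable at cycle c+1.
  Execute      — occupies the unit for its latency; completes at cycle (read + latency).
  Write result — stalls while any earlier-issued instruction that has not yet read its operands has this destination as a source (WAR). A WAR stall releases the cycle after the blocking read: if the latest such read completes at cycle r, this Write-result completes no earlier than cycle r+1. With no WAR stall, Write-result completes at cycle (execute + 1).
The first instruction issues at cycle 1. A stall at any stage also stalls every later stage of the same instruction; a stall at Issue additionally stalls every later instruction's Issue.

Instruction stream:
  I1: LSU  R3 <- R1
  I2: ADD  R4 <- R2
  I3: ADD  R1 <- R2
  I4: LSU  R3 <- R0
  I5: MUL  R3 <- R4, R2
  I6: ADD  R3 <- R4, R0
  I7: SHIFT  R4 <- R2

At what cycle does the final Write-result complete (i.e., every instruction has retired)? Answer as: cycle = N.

cycle = 25

t=1  I1→LSU
t=2  I1 RO | I2→ADD
t=3  I1 EX | I2 RO
t=4  I1 WR R3
t=5  I2 EX
t=6  I2 WR R4
t=7  I3→ADD
t=8  I3 RO | I4→LSU
t=9  I4 RO
t=10  I3 EX | I4 EX
t=11  I3 WR R1 | I4 WR R3
t=12  I5→MUL
t=13  I5 RO
t=19  I5 EX
t=20  I5 WR R3
t=21  I6→ADD
t=22  I6 RO | I7→SHIFT
t=23  I7 RO
t=24  I6 EX | I7 EX
t=25  I6 WR R3 | I7 WR R4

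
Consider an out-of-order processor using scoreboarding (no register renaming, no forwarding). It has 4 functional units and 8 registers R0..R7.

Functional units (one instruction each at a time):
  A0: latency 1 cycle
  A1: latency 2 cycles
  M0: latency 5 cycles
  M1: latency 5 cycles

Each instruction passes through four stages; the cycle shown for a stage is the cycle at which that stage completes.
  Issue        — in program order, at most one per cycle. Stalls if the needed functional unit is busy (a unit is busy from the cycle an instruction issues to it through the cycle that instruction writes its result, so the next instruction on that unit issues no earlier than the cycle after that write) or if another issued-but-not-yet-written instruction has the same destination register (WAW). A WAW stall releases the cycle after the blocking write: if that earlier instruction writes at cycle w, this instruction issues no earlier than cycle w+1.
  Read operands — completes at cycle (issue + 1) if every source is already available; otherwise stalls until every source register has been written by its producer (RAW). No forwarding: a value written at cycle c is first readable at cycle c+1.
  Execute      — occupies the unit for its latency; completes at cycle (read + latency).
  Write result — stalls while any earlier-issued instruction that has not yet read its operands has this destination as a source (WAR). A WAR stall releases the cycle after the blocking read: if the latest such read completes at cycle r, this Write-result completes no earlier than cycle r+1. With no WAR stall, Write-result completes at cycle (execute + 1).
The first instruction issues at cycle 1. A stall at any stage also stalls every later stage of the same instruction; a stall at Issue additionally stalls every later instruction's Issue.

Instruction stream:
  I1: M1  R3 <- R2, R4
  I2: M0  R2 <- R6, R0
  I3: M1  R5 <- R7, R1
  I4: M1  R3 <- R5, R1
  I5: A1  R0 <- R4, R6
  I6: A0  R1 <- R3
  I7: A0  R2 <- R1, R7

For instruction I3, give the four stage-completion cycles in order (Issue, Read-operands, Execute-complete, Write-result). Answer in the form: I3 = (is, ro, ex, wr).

I3 = (9, 10, 15, 16)

I1 -> (1, 2, 7, 8)
I2 -> (2, 3, 8, 9)
I3 -> (9, 10, 15, 16)  // struct: M1 busy until I1 writes@8
I4 -> (17, 18, 23, 24)  // struct: M1 busy until I3 writes@16
I5 -> (18, 19, 21, 22)
I6 -> (19, 25, 26, 27)  // RAW R3: wait I4 write@24
I7 -> (28, 29, 30, 31)  // struct: A0 busy until I6 writes@27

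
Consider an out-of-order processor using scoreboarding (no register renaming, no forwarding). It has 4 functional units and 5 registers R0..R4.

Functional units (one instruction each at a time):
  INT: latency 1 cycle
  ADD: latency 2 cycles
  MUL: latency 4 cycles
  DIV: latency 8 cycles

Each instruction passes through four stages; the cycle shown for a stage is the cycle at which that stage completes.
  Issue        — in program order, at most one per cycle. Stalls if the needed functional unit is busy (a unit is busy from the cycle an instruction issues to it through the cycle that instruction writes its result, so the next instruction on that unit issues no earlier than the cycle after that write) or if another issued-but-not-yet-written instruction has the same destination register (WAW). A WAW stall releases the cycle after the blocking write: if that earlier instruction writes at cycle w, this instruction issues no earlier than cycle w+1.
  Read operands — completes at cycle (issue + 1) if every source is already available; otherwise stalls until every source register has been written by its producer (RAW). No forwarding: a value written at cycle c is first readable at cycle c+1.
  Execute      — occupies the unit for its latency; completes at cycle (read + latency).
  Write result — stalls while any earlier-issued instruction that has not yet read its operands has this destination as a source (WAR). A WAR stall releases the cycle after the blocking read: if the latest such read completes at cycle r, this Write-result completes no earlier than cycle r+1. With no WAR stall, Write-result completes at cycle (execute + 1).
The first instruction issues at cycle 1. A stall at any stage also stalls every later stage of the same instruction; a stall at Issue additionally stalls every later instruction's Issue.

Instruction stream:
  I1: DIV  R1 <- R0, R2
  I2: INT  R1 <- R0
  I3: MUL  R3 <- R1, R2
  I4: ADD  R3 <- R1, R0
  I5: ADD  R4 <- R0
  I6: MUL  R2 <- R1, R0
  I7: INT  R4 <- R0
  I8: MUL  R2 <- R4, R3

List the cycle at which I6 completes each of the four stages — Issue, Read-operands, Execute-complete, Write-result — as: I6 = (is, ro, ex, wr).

I1 -> (1, 2, 10, 11)
I2 -> (12, 13, 14, 15)  // WAW R1: wait I1 write@11
I3 -> (13, 16, 20, 21)  // RAW R1: wait I2 write@15
I4 -> (22, 23, 25, 26)  // WAW R3: wait I3 write@21
I5 -> (27, 28, 30, 31)  // struct: ADD busy until I4 writes@26
I6 -> (28, 29, 33, 34)
I7 -> (32, 33, 34, 35)  // WAW R4: wait I5 write@31
I8 -> (35, 36, 40, 41)  // struct: MUL busy until I6 writes@34

I6 = (28, 29, 33, 34)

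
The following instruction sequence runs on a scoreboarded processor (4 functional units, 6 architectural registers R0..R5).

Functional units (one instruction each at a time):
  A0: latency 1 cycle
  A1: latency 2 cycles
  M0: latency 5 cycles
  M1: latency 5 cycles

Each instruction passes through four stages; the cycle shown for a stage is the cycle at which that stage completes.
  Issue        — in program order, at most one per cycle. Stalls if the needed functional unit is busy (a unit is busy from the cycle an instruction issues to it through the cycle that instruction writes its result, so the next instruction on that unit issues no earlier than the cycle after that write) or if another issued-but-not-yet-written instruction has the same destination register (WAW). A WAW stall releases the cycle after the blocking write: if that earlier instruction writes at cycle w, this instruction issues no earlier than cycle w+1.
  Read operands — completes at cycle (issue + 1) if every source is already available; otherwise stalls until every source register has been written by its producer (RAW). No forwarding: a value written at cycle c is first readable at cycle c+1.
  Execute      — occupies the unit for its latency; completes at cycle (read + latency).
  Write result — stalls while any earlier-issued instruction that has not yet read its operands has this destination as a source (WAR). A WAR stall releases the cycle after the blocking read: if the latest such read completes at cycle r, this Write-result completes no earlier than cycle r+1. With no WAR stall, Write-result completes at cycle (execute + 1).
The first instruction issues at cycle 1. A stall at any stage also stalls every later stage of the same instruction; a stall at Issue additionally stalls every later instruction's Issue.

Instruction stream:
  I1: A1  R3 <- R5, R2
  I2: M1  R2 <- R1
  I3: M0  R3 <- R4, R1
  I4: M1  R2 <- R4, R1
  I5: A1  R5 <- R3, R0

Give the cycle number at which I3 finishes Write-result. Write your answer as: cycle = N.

cycle = 13

I1: IS=1 RO=2 EX=4 WR=5
I2: IS=2 RO=3 EX=8 WR=9
I3: IS=6 RO=7 EX=12 WR=13  [WAW R3: wait I1 write@5]
I4: IS=10 RO=11 EX=16 WR=17  [struct: M1 busy until I2 writes@9]
I5: IS=11 RO=14 EX=16 WR=17  [RAW R3: wait I3 write@13]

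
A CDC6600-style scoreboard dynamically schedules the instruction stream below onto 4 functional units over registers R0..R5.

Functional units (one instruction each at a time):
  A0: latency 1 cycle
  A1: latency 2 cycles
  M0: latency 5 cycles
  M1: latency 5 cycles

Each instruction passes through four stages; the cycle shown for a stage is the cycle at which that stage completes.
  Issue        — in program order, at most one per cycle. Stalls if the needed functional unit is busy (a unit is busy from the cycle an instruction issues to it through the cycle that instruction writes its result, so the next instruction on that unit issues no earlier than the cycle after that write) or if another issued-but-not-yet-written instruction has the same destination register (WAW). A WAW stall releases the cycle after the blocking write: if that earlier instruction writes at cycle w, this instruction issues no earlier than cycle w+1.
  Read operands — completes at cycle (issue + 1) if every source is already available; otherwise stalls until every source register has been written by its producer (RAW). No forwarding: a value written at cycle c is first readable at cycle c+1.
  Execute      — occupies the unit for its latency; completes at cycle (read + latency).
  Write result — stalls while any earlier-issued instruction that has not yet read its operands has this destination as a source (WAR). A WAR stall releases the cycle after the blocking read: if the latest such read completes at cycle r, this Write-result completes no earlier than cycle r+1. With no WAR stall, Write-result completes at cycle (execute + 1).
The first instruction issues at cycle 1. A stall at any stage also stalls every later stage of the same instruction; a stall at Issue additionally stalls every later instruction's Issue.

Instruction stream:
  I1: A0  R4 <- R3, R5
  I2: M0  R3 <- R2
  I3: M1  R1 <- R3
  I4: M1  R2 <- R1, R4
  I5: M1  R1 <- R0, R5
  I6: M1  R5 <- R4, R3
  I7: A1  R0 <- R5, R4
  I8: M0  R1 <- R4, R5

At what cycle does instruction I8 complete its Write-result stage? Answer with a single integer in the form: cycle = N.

[I1] 1/2/3/4
[I2] 2/3/8/9
[I3] 3/10/15/16  (RAW R3: wait I2 write@9)
[I4] 17/18/23/24  (struct: M1 busy until I3 writes@16)
[I5] 25/26/31/32  (struct: M1 busy until I4 writes@24)
[I6] 33/34/39/40  (struct: M1 busy until I5 writes@32)
[I7] 34/41/43/44  (RAW R5: wait I6 write@40)
[I8] 35/41/46/47  (RAW R5: wait I6 write@40)

cycle = 47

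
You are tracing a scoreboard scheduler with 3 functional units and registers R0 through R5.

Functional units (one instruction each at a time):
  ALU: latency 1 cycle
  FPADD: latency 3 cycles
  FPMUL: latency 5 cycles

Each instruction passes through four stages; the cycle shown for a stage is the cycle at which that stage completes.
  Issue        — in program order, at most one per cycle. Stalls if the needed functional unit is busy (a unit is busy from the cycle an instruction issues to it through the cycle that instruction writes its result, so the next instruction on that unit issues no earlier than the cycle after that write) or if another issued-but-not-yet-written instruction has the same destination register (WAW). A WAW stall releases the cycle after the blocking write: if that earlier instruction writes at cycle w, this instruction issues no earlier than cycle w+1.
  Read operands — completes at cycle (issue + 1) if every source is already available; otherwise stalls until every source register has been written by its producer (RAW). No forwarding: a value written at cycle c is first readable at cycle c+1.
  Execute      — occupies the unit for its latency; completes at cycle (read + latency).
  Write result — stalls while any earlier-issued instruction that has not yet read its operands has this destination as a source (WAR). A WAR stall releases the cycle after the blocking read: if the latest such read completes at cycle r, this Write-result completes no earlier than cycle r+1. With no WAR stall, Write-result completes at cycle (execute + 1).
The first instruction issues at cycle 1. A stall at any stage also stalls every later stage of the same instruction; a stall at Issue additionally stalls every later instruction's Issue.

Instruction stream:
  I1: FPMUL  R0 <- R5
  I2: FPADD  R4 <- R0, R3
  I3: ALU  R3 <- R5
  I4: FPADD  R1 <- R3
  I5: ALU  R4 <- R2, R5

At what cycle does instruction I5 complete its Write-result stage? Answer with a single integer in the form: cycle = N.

1) issue 1, read 2, done 7, write 8
2) issue 2, read 9, done 12, write 13  <RAW R0: wait I1 write@8>
3) issue 3, read 4, done 5, write 10  <WAR R3: wait I2 read@9>
4) issue 14, read 15, done 18, write 19  <struct: FPADD busy until I2 writes@13>
5) issue 15, read 16, done 17, write 18

cycle = 18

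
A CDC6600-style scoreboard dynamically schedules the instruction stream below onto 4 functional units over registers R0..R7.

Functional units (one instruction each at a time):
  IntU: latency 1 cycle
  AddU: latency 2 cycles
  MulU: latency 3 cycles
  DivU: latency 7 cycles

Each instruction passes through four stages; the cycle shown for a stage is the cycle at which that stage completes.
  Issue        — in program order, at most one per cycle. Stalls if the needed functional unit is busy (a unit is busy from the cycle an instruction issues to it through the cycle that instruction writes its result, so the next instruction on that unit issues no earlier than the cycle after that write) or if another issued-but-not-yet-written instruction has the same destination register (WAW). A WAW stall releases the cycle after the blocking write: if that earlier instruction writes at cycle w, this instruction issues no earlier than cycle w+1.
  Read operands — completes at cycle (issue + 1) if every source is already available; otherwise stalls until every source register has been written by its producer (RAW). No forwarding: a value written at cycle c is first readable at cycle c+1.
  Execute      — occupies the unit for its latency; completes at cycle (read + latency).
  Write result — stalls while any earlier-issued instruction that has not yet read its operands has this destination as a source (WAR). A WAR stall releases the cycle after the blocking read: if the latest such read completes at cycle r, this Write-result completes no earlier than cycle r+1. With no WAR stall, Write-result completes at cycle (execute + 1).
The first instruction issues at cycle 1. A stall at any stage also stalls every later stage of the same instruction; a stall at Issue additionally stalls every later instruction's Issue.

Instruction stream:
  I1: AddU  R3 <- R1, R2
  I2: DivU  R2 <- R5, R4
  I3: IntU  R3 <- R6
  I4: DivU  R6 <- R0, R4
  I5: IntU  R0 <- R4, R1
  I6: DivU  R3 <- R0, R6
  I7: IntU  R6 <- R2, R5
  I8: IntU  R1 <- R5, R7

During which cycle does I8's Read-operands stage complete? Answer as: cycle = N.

cycle = 28

1) issue 1, read 2, done 4, write 5
2) issue 2, read 3, done 10, write 11
3) issue 6, read 7, done 8, write 9  <WAW R3: wait I1 write@5>
4) issue 12, read 13, done 20, write 21  <struct: DivU busy until I2 writes@11>
5) issue 13, read 14, done 15, write 16
6) issue 22, read 23, done 30, write 31  <struct: DivU busy until I4 writes@21>
7) issue 23, read 24, done 25, write 26
8) issue 27, read 28, done 29, write 30  <struct: IntU busy until I7 writes@26>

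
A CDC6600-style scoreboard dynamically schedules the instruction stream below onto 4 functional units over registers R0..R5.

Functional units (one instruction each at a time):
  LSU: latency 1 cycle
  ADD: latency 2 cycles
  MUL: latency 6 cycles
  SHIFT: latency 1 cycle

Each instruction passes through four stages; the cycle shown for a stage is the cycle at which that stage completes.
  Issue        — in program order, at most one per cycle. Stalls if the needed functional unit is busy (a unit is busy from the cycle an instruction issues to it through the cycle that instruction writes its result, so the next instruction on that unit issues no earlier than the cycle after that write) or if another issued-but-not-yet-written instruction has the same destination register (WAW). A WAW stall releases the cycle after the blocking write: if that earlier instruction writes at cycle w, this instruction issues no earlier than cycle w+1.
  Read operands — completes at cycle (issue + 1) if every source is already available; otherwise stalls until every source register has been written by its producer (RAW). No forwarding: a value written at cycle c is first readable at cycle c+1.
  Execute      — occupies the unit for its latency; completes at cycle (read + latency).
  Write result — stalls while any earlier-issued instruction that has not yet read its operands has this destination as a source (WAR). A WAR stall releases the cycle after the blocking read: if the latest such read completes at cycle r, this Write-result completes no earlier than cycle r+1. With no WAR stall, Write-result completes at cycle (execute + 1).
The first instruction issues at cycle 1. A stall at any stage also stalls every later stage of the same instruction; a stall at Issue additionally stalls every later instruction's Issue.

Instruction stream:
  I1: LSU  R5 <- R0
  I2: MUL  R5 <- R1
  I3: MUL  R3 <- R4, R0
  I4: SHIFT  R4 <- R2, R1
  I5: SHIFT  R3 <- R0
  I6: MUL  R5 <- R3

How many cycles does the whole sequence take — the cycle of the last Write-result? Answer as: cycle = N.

cycle = 34

[1] I1 dispatched to LSU
[2] I1 operands ready
[3] I1 complete
[4] R5←I1
[5] I2 dispatched to MUL
[6] I2 operands ready
[12] I2 complete
[13] R5←I2
[14] I3 dispatched to MUL
[15] I3 operands ready, I4 dispatched to SHIFT
[16] I4 operands ready
[17] I4 complete
[18] R4←I4
[21] I3 complete
[22] R3←I3
[23] I5 dispatched to SHIFT
[24] I5 operands ready, I6 dispatched to MUL
[25] I5 complete
[26] R3←I5
[27] I6 operands ready
[33] I6 complete
[34] R5←I6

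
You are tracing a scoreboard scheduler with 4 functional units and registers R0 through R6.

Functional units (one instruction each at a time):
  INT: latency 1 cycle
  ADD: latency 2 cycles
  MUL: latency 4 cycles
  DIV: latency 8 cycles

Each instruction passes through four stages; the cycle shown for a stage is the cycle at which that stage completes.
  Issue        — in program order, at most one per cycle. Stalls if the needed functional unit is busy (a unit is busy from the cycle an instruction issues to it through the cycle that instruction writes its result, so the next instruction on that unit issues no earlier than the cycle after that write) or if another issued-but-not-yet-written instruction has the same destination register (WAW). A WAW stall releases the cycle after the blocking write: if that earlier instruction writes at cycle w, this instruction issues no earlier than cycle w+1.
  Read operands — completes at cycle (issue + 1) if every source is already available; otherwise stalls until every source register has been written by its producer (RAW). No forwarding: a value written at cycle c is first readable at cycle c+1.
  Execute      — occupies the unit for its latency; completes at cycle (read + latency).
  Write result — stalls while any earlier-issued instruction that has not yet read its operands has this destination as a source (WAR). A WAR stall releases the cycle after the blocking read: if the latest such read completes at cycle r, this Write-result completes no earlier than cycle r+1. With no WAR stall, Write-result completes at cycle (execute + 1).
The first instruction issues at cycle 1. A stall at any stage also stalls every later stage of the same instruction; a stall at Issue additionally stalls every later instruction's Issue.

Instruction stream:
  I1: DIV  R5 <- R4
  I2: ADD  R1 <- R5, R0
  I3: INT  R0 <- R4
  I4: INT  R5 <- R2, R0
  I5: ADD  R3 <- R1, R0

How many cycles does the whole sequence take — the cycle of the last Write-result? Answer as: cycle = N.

I1 -> (1, 2, 10, 11)
I2 -> (2, 12, 14, 15)  // RAW R5: wait I1 write@11
I3 -> (3, 4, 5, 13)  // WAR R0: wait I2 read@12
I4 -> (14, 15, 16, 17)  // struct: INT busy until I3 writes@13
I5 -> (16, 17, 19, 20)  // struct: ADD busy until I2 writes@15

cycle = 20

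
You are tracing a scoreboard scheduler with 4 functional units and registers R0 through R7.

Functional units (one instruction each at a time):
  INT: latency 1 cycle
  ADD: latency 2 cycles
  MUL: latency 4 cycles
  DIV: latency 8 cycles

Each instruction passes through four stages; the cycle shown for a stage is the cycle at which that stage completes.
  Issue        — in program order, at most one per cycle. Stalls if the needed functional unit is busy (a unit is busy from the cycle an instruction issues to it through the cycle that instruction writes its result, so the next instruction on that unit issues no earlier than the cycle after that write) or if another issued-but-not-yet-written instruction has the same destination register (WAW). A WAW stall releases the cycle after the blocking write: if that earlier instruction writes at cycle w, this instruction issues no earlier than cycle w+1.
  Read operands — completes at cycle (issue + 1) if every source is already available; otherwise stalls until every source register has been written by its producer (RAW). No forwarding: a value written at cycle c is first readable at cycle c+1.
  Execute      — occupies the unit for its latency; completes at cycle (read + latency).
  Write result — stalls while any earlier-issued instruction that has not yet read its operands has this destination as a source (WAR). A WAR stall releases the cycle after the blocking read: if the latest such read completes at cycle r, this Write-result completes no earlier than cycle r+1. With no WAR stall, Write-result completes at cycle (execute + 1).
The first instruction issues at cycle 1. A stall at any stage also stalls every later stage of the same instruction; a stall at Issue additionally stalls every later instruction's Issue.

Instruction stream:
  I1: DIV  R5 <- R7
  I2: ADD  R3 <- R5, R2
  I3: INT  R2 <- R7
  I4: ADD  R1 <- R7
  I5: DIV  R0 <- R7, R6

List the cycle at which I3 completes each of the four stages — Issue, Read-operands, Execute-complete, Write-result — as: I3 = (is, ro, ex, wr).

[I1] 1/2/10/11
[I2] 2/12/14/15  (RAW R5: wait I1 write@11)
[I3] 3/4/5/13  (WAR R2: wait I2 read@12)
[I4] 16/17/19/20  (struct: ADD busy until I2 writes@15)
[I5] 17/18/26/27

I3 = (3, 4, 5, 13)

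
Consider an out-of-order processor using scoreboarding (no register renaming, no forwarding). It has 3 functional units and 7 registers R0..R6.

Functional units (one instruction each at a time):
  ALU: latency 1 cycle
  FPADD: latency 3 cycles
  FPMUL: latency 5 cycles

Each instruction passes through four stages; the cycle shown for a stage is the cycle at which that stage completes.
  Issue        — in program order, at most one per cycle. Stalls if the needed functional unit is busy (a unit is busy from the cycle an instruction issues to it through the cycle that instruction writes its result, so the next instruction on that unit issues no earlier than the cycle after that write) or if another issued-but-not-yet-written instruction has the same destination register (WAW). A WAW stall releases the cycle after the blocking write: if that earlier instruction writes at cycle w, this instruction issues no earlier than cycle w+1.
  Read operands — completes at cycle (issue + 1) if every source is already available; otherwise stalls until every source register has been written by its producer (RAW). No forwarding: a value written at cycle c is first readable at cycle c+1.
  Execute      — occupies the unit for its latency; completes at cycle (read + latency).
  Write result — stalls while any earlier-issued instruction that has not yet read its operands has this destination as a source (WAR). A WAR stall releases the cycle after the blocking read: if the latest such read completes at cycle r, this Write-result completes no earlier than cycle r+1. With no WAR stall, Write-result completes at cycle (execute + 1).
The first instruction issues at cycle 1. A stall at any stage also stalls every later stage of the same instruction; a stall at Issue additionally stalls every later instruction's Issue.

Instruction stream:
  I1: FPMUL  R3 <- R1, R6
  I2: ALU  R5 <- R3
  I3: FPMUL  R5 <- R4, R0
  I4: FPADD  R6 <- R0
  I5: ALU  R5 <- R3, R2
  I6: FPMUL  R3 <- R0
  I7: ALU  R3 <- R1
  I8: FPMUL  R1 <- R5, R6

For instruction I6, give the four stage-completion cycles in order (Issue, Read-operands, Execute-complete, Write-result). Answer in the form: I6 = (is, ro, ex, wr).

I6 = (21, 22, 27, 28)

1) issue 1, read 2, done 7, write 8
2) issue 2, read 9, done 10, write 11  <RAW R3: wait I1 write@8>
3) issue 12, read 13, done 18, write 19  <WAW R5: wait I2 write@11>
4) issue 13, read 14, done 17, write 18
5) issue 20, read 21, done 22, write 23  <WAW R5: wait I3 write@19>
6) issue 21, read 22, done 27, write 28
7) issue 29, read 30, done 31, write 32  <WAW R3: wait I6 write@28>
8) issue 30, read 31, done 36, write 37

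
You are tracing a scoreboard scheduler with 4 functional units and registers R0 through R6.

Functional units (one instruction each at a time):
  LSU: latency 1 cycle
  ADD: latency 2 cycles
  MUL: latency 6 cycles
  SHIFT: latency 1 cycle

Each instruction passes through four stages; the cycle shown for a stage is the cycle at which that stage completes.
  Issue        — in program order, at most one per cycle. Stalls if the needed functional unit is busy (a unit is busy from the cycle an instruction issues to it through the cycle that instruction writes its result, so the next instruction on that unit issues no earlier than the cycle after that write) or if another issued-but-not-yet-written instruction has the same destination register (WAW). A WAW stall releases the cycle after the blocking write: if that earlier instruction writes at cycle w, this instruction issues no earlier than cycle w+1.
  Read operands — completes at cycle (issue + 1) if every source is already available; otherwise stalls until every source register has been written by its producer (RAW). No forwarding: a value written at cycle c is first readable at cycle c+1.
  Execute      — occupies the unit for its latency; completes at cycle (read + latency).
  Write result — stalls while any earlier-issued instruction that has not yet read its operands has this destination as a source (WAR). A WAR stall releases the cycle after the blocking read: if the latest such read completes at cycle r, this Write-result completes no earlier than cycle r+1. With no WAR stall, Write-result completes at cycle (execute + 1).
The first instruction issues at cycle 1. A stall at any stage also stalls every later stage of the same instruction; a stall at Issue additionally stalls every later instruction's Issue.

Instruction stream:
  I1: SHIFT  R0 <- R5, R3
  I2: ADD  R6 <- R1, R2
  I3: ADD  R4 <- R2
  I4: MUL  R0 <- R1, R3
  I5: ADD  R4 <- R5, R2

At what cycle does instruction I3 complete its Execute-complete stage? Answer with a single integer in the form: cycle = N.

  I1 | 1 | 2 | 3 | 4
  I2 | 2 | 3 | 5 | 6
  I3 | 7 | 8 | 10 | 11   struct: ADD busy until I2 writes@6
  I4 | 8 | 9 | 15 | 16
  I5 | 12 | 13 | 15 | 16   struct: ADD busy until I3 writes@11

cycle = 10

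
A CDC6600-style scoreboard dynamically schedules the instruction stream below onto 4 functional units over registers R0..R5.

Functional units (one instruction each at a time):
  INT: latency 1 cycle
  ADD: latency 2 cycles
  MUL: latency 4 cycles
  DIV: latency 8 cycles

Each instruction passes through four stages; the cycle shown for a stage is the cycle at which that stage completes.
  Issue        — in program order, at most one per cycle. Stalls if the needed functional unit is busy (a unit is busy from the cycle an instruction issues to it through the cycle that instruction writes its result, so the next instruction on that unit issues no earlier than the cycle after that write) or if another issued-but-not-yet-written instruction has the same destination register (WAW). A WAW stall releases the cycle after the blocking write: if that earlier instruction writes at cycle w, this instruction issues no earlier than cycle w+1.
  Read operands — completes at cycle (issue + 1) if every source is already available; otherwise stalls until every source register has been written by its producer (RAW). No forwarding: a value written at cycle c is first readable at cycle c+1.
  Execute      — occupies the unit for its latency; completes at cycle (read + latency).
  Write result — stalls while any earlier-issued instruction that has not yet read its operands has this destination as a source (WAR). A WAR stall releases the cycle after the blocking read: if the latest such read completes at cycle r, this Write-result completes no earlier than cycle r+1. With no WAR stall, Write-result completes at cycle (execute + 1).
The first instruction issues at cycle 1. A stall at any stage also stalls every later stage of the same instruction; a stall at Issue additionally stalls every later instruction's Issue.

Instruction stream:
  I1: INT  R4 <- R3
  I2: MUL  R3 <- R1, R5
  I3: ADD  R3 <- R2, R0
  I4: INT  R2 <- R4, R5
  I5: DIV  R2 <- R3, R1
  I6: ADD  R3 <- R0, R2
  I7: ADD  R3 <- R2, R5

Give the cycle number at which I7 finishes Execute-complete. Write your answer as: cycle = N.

cycle = 32

cycle 1: I1 dispatched to INT
cycle 2: I1 operands ready · I2 dispatched to MUL
cycle 3: I1 complete · I2 operands ready
cycle 4: R4←I1
cycle 7: I2 complete
cycle 8: R3←I2
cycle 9: I3 dispatched to ADD
cycle 10: I3 operands ready · I4 dispatched to INT
cycle 11: I4 operands ready
cycle 12: I3 complete · I4 complete
cycle 13: R3←I3 · R2←I4
cycle 14: I5 dispatched to DIV
cycle 15: I5 operands ready · I6 dispatched to ADD
cycle 23: I5 complete
cycle 24: R2←I5
cycle 25: I6 operands ready
cycle 27: I6 complete
cycle 28: R3←I6
cycle 29: I7 dispatched to ADD
cycle 30: I7 operands ready
cycle 32: I7 complete
cycle 33: R3←I7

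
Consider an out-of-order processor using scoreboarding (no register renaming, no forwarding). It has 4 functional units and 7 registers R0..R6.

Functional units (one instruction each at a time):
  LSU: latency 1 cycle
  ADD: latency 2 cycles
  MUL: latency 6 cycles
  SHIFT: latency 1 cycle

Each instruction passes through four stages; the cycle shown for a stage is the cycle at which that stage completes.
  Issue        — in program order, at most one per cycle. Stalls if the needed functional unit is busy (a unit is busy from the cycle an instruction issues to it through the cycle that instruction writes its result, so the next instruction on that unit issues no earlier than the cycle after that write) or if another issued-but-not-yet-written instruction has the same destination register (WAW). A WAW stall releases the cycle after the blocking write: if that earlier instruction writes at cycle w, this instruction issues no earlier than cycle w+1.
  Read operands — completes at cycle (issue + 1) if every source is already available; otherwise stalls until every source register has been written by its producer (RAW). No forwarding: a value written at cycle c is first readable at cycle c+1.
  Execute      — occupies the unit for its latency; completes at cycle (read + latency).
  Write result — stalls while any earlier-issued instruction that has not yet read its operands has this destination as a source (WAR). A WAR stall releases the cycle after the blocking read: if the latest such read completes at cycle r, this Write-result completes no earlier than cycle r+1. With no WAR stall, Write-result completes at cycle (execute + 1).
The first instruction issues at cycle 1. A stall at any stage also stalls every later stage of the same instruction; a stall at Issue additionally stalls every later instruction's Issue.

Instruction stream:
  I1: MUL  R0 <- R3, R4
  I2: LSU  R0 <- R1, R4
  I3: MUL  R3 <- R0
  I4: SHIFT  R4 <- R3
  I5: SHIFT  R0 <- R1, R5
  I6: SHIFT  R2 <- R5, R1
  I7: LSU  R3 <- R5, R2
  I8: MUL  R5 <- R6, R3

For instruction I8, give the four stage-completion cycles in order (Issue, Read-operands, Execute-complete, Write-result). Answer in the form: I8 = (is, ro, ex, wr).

I8 = (31, 36, 42, 43)

  I1 | 1 | 2 | 8 | 9
  I2 | 10 | 11 | 12 | 13   WAW R0: wait I1 write@9
  I3 | 11 | 14 | 20 | 21   RAW R0: wait I2 write@13
  I4 | 12 | 22 | 23 | 24   RAW R3: wait I3 write@21
  I5 | 25 | 26 | 27 | 28   struct: SHIFT busy until I4 writes@24
  I6 | 29 | 30 | 31 | 32   struct: SHIFT busy until I5 writes@28
  I7 | 30 | 33 | 34 | 35   RAW R2: wait I6 write@32
  I8 | 31 | 36 | 42 | 43   RAW R3: wait I7 write@35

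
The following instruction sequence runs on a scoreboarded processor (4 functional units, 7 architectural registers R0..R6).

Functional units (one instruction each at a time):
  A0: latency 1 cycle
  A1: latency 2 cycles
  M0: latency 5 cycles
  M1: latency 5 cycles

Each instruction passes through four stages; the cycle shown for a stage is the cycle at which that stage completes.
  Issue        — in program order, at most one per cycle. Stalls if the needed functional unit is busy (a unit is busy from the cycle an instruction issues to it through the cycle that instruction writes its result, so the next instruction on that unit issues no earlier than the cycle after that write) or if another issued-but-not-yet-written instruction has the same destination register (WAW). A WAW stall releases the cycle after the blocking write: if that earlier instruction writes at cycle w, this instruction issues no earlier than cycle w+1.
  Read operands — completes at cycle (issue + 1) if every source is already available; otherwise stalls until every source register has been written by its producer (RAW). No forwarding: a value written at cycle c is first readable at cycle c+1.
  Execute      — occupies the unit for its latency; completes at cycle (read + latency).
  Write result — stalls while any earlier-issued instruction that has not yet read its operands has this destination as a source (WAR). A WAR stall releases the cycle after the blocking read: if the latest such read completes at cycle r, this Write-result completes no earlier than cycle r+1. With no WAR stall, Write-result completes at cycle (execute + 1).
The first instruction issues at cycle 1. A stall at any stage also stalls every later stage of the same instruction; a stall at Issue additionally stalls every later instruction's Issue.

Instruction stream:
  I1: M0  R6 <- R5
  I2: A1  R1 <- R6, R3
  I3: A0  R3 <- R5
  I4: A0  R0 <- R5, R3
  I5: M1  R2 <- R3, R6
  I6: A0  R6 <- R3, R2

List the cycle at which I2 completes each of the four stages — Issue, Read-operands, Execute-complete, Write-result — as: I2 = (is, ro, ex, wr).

I2 = (2, 9, 11, 12)

I1 -> (1, 2, 7, 8)
I2 -> (2, 9, 11, 12)  // RAW R6: wait I1 write@8
I3 -> (3, 4, 5, 10)  // WAR R3: wait I2 read@9
I4 -> (11, 12, 13, 14)  // struct: A0 busy until I3 writes@10
I5 -> (12, 13, 18, 19)
I6 -> (15, 20, 21, 22)  // struct: A0 busy until I4 writes@14, RAW R2: wait I5 write@19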